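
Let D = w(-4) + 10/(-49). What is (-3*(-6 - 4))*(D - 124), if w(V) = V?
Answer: -188460/49 ≈ -3846.1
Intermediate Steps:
D = -206/49 (D = -4 + 10/(-49) = -4 + 10*(-1/49) = -4 - 10/49 = -206/49 ≈ -4.2041)
(-3*(-6 - 4))*(D - 124) = (-3*(-6 - 4))*(-206/49 - 124) = -3*(-10)*(-6282/49) = 30*(-6282/49) = -188460/49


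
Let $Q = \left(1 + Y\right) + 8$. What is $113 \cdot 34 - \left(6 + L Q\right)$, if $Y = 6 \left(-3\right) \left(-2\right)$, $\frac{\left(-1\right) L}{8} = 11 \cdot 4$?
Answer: $19676$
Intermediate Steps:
$L = -352$ ($L = - 8 \cdot 11 \cdot 4 = \left(-8\right) 44 = -352$)
$Y = 36$ ($Y = \left(-18\right) \left(-2\right) = 36$)
$Q = 45$ ($Q = \left(1 + 36\right) + 8 = 37 + 8 = 45$)
$113 \cdot 34 - \left(6 + L Q\right) = 113 \cdot 34 - \left(6 - 15840\right) = 3842 - \left(6 - 15840\right) = 3842 - -15834 = 3842 + 15834 = 19676$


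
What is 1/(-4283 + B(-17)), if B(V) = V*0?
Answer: -1/4283 ≈ -0.00023348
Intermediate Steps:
B(V) = 0
1/(-4283 + B(-17)) = 1/(-4283 + 0) = 1/(-4283) = -1/4283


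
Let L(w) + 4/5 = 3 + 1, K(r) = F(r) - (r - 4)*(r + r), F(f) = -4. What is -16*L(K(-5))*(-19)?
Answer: 4864/5 ≈ 972.80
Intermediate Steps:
K(r) = -4 - 2*r*(-4 + r) (K(r) = -4 - (r - 4)*(r + r) = -4 - (-4 + r)*2*r = -4 - 2*r*(-4 + r))
L(w) = 16/5 (L(w) = -⅘ + (3 + 1) = -⅘ + 4 = 16/5)
-16*L(K(-5))*(-19) = -16*16/5*(-19) = -256/5*(-19) = 4864/5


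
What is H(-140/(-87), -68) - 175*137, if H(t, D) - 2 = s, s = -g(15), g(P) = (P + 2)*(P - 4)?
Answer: -24160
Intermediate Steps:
g(P) = (-4 + P)*(2 + P) (g(P) = (2 + P)*(-4 + P) = (-4 + P)*(2 + P))
s = -187 (s = -(-8 + 15**2 - 2*15) = -(-8 + 225 - 30) = -1*187 = -187)
H(t, D) = -185 (H(t, D) = 2 - 187 = -185)
H(-140/(-87), -68) - 175*137 = -185 - 175*137 = -185 - 1*23975 = -185 - 23975 = -24160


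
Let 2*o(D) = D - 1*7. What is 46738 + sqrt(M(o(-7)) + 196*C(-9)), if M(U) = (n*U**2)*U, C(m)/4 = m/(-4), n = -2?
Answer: 46738 + 35*sqrt(2) ≈ 46788.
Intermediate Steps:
o(D) = -7/2 + D/2 (o(D) = (D - 1*7)/2 = (D - 7)/2 = (-7 + D)/2 = -7/2 + D/2)
C(m) = -m (C(m) = 4*(m/(-4)) = 4*(m*(-1/4)) = 4*(-m/4) = -m)
M(U) = -2*U**3 (M(U) = (-2*U**2)*U = -2*U**3)
46738 + sqrt(M(o(-7)) + 196*C(-9)) = 46738 + sqrt(-2*(-7/2 + (1/2)*(-7))**3 + 196*(-1*(-9))) = 46738 + sqrt(-2*(-7/2 - 7/2)**3 + 196*9) = 46738 + sqrt(-2*(-7)**3 + 1764) = 46738 + sqrt(-2*(-343) + 1764) = 46738 + sqrt(686 + 1764) = 46738 + sqrt(2450) = 46738 + 35*sqrt(2)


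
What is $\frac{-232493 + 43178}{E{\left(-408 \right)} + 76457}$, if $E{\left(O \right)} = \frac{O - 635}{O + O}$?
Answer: $- \frac{30896208}{12477991} \approx -2.4761$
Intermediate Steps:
$E{\left(O \right)} = \frac{-635 + O}{2 O}$
$\frac{-232493 + 43178}{E{\left(-408 \right)} + 76457} = \frac{-232493 + 43178}{\frac{-635 - 408}{2 \left(-408\right)} + 76457} = - \frac{189315}{\frac{1}{2} \left(- \frac{1}{408}\right) \left(-1043\right) + 76457} = - \frac{189315}{\frac{1043}{816} + 76457} = - \frac{189315}{\frac{62389955}{816}} = \left(-189315\right) \frac{816}{62389955} = - \frac{30896208}{12477991}$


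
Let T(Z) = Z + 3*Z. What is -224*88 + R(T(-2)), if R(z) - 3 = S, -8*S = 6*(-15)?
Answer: -78791/4 ≈ -19698.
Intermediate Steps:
S = 45/4 (S = -3*(-15)/4 = -⅛*(-90) = 45/4 ≈ 11.250)
T(Z) = 4*Z
R(z) = 57/4 (R(z) = 3 + 45/4 = 57/4)
-224*88 + R(T(-2)) = -224*88 + 57/4 = -19712 + 57/4 = -78791/4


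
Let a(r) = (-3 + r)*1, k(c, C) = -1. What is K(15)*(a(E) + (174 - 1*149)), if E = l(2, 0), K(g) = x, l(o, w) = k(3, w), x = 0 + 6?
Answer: 126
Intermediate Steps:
x = 6
l(o, w) = -1
K(g) = 6
E = -1
a(r) = -3 + r
K(15)*(a(E) + (174 - 1*149)) = 6*((-3 - 1) + (174 - 1*149)) = 6*(-4 + (174 - 149)) = 6*(-4 + 25) = 6*21 = 126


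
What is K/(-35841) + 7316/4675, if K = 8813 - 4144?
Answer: 240385181/167556675 ≈ 1.4347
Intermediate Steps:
K = 4669
K/(-35841) + 7316/4675 = 4669/(-35841) + 7316/4675 = 4669*(-1/35841) + 7316*(1/4675) = -4669/35841 + 7316/4675 = 240385181/167556675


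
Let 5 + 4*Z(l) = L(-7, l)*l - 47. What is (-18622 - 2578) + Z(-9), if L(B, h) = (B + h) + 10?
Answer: -42399/2 ≈ -21200.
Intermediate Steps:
L(B, h) = 10 + B + h
Z(l) = -13 + l*(3 + l)/4 (Z(l) = -5/4 + ((10 - 7 + l)*l - 47)/4 = -5/4 + ((3 + l)*l - 47)/4 = -5/4 + (l*(3 + l) - 47)/4 = -5/4 + (-47 + l*(3 + l))/4 = -5/4 + (-47/4 + l*(3 + l)/4) = -13 + l*(3 + l)/4)
(-18622 - 2578) + Z(-9) = (-18622 - 2578) + (-13 + (1/4)*(-9)*(3 - 9)) = -21200 + (-13 + (1/4)*(-9)*(-6)) = -21200 + (-13 + 27/2) = -21200 + 1/2 = -42399/2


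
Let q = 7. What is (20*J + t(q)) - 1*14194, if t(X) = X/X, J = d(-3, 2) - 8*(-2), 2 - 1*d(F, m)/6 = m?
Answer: -13873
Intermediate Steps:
d(F, m) = 12 - 6*m
J = 16 (J = (12 - 6*2) - 8*(-2) = (12 - 12) - 1*(-16) = 0 + 16 = 16)
t(X) = 1
(20*J + t(q)) - 1*14194 = (20*16 + 1) - 1*14194 = (320 + 1) - 14194 = 321 - 14194 = -13873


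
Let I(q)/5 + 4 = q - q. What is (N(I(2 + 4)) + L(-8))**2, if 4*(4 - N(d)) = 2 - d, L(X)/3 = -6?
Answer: 1521/4 ≈ 380.25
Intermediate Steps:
L(X) = -18 (L(X) = 3*(-6) = -18)
I(q) = -20 (I(q) = -20 + 5*(q - q) = -20 + 5*0 = -20 + 0 = -20)
N(d) = 7/2 + d/4 (N(d) = 4 - (2 - d)/4 = 4 + (-1/2 + d/4) = 7/2 + d/4)
(N(I(2 + 4)) + L(-8))**2 = ((7/2 + (1/4)*(-20)) - 18)**2 = ((7/2 - 5) - 18)**2 = (-3/2 - 18)**2 = (-39/2)**2 = 1521/4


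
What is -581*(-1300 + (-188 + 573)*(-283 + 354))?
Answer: -15126335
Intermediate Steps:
-581*(-1300 + (-188 + 573)*(-283 + 354)) = -581*(-1300 + 385*71) = -581*(-1300 + 27335) = -581*26035 = -15126335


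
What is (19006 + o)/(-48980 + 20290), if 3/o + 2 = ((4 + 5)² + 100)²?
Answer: -622617557/939855710 ≈ -0.66246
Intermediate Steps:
o = 3/32759 (o = 3/(-2 + ((4 + 5)² + 100)²) = 3/(-2 + (9² + 100)²) = 3/(-2 + (81 + 100)²) = 3/(-2 + 181²) = 3/(-2 + 32761) = 3/32759 ≈ 9.1578e-5)
(19006 + o)/(-48980 + 20290) = (19006 + 3/32759)/(-48980 + 20290) = (622617557/32759)/(-28690) = (622617557/32759)*(-1/28690) = -622617557/939855710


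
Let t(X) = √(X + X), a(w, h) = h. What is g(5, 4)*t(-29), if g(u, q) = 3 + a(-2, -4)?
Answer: -I*√58 ≈ -7.6158*I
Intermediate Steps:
g(u, q) = -1 (g(u, q) = 3 - 4 = -1)
t(X) = √2*√X (t(X) = √(2*X) = √2*√X)
g(5, 4)*t(-29) = -√2*√(-29) = -√2*I*√29 = -I*√58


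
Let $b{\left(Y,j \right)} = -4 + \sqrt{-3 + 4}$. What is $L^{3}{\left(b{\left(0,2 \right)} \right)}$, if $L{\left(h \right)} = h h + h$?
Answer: $216$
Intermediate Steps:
$b{\left(Y,j \right)} = -3$ ($b{\left(Y,j \right)} = -4 + \sqrt{1} = -4 + 1 = -3$)
$L{\left(h \right)} = h + h^{2}$ ($L{\left(h \right)} = h^{2} + h = h + h^{2}$)
$L^{3}{\left(b{\left(0,2 \right)} \right)} = \left(- 3 \left(1 - 3\right)\right)^{3} = \left(\left(-3\right) \left(-2\right)\right)^{3} = 6^{3} = 216$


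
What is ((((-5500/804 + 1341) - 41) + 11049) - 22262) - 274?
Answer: -2048962/201 ≈ -10194.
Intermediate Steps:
((((-5500/804 + 1341) - 41) + 11049) - 22262) - 274 = ((((-5500*1/804 + 1341) - 41) + 11049) - 22262) - 274 = ((((-1375/201 + 1341) - 41) + 11049) - 22262) - 274 = (((268166/201 - 41) + 11049) - 22262) - 274 = ((259925/201 + 11049) - 22262) - 274 = (2480774/201 - 22262) - 274 = -1993888/201 - 274 = -2048962/201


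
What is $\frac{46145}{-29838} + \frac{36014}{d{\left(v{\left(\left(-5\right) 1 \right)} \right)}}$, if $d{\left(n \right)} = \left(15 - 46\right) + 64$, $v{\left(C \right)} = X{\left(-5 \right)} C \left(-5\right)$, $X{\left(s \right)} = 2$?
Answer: $\frac{32517059}{29838} \approx 1089.8$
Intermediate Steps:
$v{\left(C \right)} = - 10 C$ ($v{\left(C \right)} = 2 C \left(-5\right) = - 10 C$)
$d{\left(n \right)} = 33$ ($d{\left(n \right)} = \left(15 - 46\right) + 64 = -31 + 64 = 33$)
$\frac{46145}{-29838} + \frac{36014}{d{\left(v{\left(\left(-5\right) 1 \right)} \right)}} = \frac{46145}{-29838} + \frac{36014}{33} = 46145 \left(- \frac{1}{29838}\right) + 36014 \cdot \frac{1}{33} = - \frac{46145}{29838} + \frac{3274}{3} = \frac{32517059}{29838}$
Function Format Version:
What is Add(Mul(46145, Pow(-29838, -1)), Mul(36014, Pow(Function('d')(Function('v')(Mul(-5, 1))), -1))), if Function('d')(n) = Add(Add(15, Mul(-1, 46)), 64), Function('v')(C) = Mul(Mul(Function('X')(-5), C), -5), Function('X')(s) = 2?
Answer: Rational(32517059, 29838) ≈ 1089.8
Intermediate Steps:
Function('v')(C) = Mul(-10, C) (Function('v')(C) = Mul(Mul(2, C), -5) = Mul(-10, C))
Function('d')(n) = 33 (Function('d')(n) = Add(Add(15, -46), 64) = Add(-31, 64) = 33)
Add(Mul(46145, Pow(-29838, -1)), Mul(36014, Pow(Function('d')(Function('v')(Mul(-5, 1))), -1))) = Add(Mul(46145, Pow(-29838, -1)), Mul(36014, Pow(33, -1))) = Add(Mul(46145, Rational(-1, 29838)), Mul(36014, Rational(1, 33))) = Add(Rational(-46145, 29838), Rational(3274, 3)) = Rational(32517059, 29838)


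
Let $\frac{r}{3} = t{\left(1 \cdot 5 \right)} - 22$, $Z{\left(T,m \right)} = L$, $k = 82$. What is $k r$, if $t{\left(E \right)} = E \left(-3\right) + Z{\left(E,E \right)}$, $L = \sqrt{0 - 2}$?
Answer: $-9102 + 246 i \sqrt{2} \approx -9102.0 + 347.9 i$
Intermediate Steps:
$L = i \sqrt{2}$ ($L = \sqrt{-2} = i \sqrt{2} \approx 1.4142 i$)
$Z{\left(T,m \right)} = i \sqrt{2}$
$t{\left(E \right)} = - 3 E + i \sqrt{2}$ ($t{\left(E \right)} = E \left(-3\right) + i \sqrt{2} = - 3 E + i \sqrt{2}$)
$r = -111 + 3 i \sqrt{2}$ ($r = 3 \left(\left(- 3 \cdot 1 \cdot 5 + i \sqrt{2}\right) - 22\right) = 3 \left(\left(\left(-3\right) 5 + i \sqrt{2}\right) - 22\right) = 3 \left(\left(-15 + i \sqrt{2}\right) - 22\right) = 3 \left(-37 + i \sqrt{2}\right) = -111 + 3 i \sqrt{2} \approx -111.0 + 4.2426 i$)
$k r = 82 \left(-111 + 3 i \sqrt{2}\right) = -9102 + 246 i \sqrt{2}$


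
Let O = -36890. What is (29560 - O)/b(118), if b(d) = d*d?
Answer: 33225/6962 ≈ 4.7723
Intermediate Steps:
b(d) = d²
(29560 - O)/b(118) = (29560 - 1*(-36890))/(118²) = (29560 + 36890)/13924 = 66450*(1/13924) = 33225/6962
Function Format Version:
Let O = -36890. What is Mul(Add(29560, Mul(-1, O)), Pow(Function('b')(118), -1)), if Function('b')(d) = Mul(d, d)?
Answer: Rational(33225, 6962) ≈ 4.7723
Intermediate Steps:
Function('b')(d) = Pow(d, 2)
Mul(Add(29560, Mul(-1, O)), Pow(Function('b')(118), -1)) = Mul(Add(29560, Mul(-1, -36890)), Pow(Pow(118, 2), -1)) = Mul(Add(29560, 36890), Pow(13924, -1)) = Mul(66450, Rational(1, 13924)) = Rational(33225, 6962)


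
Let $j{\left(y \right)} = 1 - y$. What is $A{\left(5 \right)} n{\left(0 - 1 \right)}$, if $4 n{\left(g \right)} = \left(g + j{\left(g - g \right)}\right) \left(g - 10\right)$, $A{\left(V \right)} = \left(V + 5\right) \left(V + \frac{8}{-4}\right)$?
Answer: $0$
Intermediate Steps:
$A{\left(V \right)} = \left(-2 + V\right) \left(5 + V\right)$ ($A{\left(V \right)} = \left(5 + V\right) \left(V + 8 \left(- \frac{1}{4}\right)\right) = \left(5 + V\right) \left(V - 2\right) = \left(5 + V\right) \left(-2 + V\right) = \left(-2 + V\right) \left(5 + V\right)$)
$n{\left(g \right)} = \frac{\left(1 + g\right) \left(-10 + g\right)}{4}$ ($n{\left(g \right)} = \frac{\left(g + \left(1 - \left(g - g\right)\right)\right) \left(g - 10\right)}{4} = \frac{\left(g + \left(1 - 0\right)\right) \left(-10 + g\right)}{4} = \frac{\left(g + \left(1 + 0\right)\right) \left(-10 + g\right)}{4} = \frac{\left(g + 1\right) \left(-10 + g\right)}{4} = \frac{\left(1 + g\right) \left(-10 + g\right)}{4}$)
$A{\left(5 \right)} n{\left(0 - 1 \right)} = \left(-10 + 5^{2} + 3 \cdot 5\right) \left(- \frac{5}{2} - \frac{9 \left(0 - 1\right)}{4} + \frac{\left(0 - 1\right)^{2}}{4}\right) = \left(-10 + 25 + 15\right) \left(- \frac{5}{2} - - \frac{9}{4} + \frac{\left(-1\right)^{2}}{4}\right) = 30 \left(- \frac{5}{2} + \frac{9}{4} + \frac{1}{4} \cdot 1\right) = 30 \left(- \frac{5}{2} + \frac{9}{4} + \frac{1}{4}\right) = 30 \cdot 0 = 0$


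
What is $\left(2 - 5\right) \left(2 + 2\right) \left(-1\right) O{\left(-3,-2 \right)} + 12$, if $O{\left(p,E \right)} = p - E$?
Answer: $0$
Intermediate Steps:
$\left(2 - 5\right) \left(2 + 2\right) \left(-1\right) O{\left(-3,-2 \right)} + 12 = \left(2 - 5\right) \left(2 + 2\right) \left(-1\right) \left(-3 - -2\right) + 12 = - 3 \cdot 4 \left(-1\right) \left(-3 + 2\right) + 12 = \left(-3\right) \left(-4\right) \left(-1\right) + 12 = 12 \left(-1\right) + 12 = -12 + 12 = 0$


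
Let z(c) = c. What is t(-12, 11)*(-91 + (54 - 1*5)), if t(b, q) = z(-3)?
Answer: 126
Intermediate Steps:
t(b, q) = -3
t(-12, 11)*(-91 + (54 - 1*5)) = -3*(-91 + (54 - 1*5)) = -3*(-91 + (54 - 5)) = -3*(-91 + 49) = -3*(-42) = 126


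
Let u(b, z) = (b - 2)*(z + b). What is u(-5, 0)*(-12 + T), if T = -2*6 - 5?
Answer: -1015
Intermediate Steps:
T = -17 (T = -12 - 5 = -17)
u(b, z) = (-2 + b)*(b + z)
u(-5, 0)*(-12 + T) = ((-5)² - 2*(-5) - 2*0 - 5*0)*(-12 - 17) = (25 + 10 + 0 + 0)*(-29) = 35*(-29) = -1015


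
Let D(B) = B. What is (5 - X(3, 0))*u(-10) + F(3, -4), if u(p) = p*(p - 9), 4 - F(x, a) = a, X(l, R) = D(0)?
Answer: 958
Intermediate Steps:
X(l, R) = 0
F(x, a) = 4 - a
u(p) = p*(-9 + p)
(5 - X(3, 0))*u(-10) + F(3, -4) = (5 - 1*0)*(-10*(-9 - 10)) + (4 - 1*(-4)) = (5 + 0)*(-10*(-19)) + (4 + 4) = 5*190 + 8 = 950 + 8 = 958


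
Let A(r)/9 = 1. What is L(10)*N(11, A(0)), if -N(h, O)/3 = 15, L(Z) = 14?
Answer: -630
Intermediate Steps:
A(r) = 9 (A(r) = 9*1 = 9)
N(h, O) = -45 (N(h, O) = -3*15 = -45)
L(10)*N(11, A(0)) = 14*(-45) = -630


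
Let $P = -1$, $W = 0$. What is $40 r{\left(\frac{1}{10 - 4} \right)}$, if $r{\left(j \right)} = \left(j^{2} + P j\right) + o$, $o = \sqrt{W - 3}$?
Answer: $- \frac{50}{9} + 40 i \sqrt{3} \approx -5.5556 + 69.282 i$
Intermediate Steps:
$o = i \sqrt{3}$ ($o = \sqrt{0 - 3} = \sqrt{-3} = i \sqrt{3} \approx 1.732 i$)
$r{\left(j \right)} = j^{2} - j + i \sqrt{3}$ ($r{\left(j \right)} = \left(j^{2} - j\right) + i \sqrt{3} = j^{2} - j + i \sqrt{3}$)
$40 r{\left(\frac{1}{10 - 4} \right)} = 40 \left(\left(\frac{1}{10 - 4}\right)^{2} - \frac{1}{10 - 4} + i \sqrt{3}\right) = 40 \left(\left(\frac{1}{6}\right)^{2} - \frac{1}{6} + i \sqrt{3}\right) = 40 \left(\frac{1}{36} - \frac{1}{6} + i \sqrt{3}\right) = 40 \left(- \frac{5}{36} + i \sqrt{3}\right) = - \frac{50}{9} + 40 i \sqrt{3}$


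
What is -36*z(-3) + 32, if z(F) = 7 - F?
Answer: -328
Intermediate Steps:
-36*z(-3) + 32 = -36*(7 - 1*(-3)) + 32 = -36*(7 + 3) + 32 = -36*10 + 32 = -360 + 32 = -328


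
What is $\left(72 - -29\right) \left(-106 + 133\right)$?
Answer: $2727$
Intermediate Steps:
$\left(72 - -29\right) \left(-106 + 133\right) = \left(72 + 29\right) 27 = 101 \cdot 27 = 2727$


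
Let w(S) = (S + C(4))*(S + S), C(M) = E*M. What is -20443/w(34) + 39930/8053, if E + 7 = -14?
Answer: 300389479/27380200 ≈ 10.971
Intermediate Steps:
E = -21 (E = -7 - 14 = -21)
C(M) = -21*M
w(S) = 2*S*(-84 + S) (w(S) = (S - 21*4)*(S + S) = (S - 84)*(2*S) = (-84 + S)*(2*S) = 2*S*(-84 + S))
-20443/w(34) + 39930/8053 = -20443*1/(68*(-84 + 34)) + 39930/8053 = -20443/(2*34*(-50)) + 39930*(1/8053) = -20443/(-3400) + 39930/8053 = -20443*(-1/3400) + 39930/8053 = 20443/3400 + 39930/8053 = 300389479/27380200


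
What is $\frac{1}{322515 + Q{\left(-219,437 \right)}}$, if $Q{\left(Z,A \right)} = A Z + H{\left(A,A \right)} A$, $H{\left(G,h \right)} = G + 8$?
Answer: $\frac{1}{421277} \approx 2.3737 \cdot 10^{-6}$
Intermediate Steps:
$H{\left(G,h \right)} = 8 + G$
$Q{\left(Z,A \right)} = A Z + A \left(8 + A\right)$ ($Q{\left(Z,A \right)} = A Z + \left(8 + A\right) A = A Z + A \left(8 + A\right)$)
$\frac{1}{322515 + Q{\left(-219,437 \right)}} = \frac{1}{322515 + 437 \left(8 + 437 - 219\right)} = \frac{1}{322515 + 437 \cdot 226} = \frac{1}{322515 + 98762} = \frac{1}{421277}$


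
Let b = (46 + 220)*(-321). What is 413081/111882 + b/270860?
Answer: 15210161/4504215 ≈ 3.3769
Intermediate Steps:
b = -85386 (b = 266*(-321) = -85386)
413081/111882 + b/270860 = 413081/111882 - 85386/270860 = 413081*(1/111882) - 85386*1/270860 = 413081/111882 - 42693/135430 = 15210161/4504215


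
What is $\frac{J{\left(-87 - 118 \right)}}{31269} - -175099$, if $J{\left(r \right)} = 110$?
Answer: $\frac{5475170741}{31269} \approx 1.751 \cdot 10^{5}$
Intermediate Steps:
$\frac{J{\left(-87 - 118 \right)}}{31269} - -175099 = \frac{110}{31269} - -175099 = 110 \cdot \frac{1}{31269} + 175099 = \frac{110}{31269} + 175099 = \frac{5475170741}{31269}$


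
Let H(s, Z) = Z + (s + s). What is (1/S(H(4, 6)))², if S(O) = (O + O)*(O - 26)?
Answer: 1/112896 ≈ 8.8577e-6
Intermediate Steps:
H(s, Z) = Z + 2*s
S(O) = 2*O*(-26 + O) (S(O) = (2*O)*(-26 + O) = 2*O*(-26 + O))
(1/S(H(4, 6)))² = (1/(2*(6 + 2*4)*(-26 + (6 + 2*4))))² = (1/(2*(6 + 8)*(-26 + (6 + 8))))² = (1/(2*14*(-26 + 14)))² = (1/(2*14*(-12)))² = (1/(-336))² = (-1/336)² = 1/112896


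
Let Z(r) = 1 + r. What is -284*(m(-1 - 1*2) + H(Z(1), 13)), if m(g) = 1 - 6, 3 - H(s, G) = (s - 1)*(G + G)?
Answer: 7952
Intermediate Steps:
H(s, G) = 3 - 2*G*(-1 + s) (H(s, G) = 3 - (s - 1)*(G + G) = 3 - (-1 + s)*2*G = 3 - 2*G*(-1 + s))
m(g) = -5 (m(g) = 1 - 1*6 = 1 - 6 = -5)
-284*(m(-1 - 1*2) + H(Z(1), 13)) = -284*(-5 + (3 + 2*13 - 2*13*(1 + 1))) = -284*(-5 + (3 + 26 - 2*13*2)) = -284*(-5 + (3 + 26 - 52)) = -284*(-5 - 23) = -284*(-28) = 7952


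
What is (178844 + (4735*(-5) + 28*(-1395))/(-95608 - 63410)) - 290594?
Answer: -17770198765/159018 ≈ -1.1175e+5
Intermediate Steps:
(178844 + (4735*(-5) + 28*(-1395))/(-95608 - 63410)) - 290594 = (178844 + (-23675 - 39060)/(-159018)) - 290594 = (178844 - 62735*(-1/159018)) - 290594 = (178844 + 62735/159018) - 290594 = 28439477927/159018 - 290594 = -17770198765/159018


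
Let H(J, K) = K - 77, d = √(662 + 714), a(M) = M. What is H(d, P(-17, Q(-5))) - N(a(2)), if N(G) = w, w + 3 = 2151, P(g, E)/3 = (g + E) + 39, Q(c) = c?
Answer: -2174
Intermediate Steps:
P(g, E) = 117 + 3*E + 3*g (P(g, E) = 3*((g + E) + 39) = 3*((E + g) + 39) = 3*(39 + E + g) = 117 + 3*E + 3*g)
w = 2148 (w = -3 + 2151 = 2148)
d = 4*√86 (d = √1376 = 4*√86 ≈ 37.094)
N(G) = 2148
H(J, K) = -77 + K
H(d, P(-17, Q(-5))) - N(a(2)) = (-77 + (117 + 3*(-5) + 3*(-17))) - 1*2148 = (-77 + (117 - 15 - 51)) - 2148 = (-77 + 51) - 2148 = -26 - 2148 = -2174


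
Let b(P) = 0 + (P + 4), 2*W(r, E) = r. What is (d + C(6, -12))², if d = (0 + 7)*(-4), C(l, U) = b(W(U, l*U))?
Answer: 900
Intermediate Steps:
W(r, E) = r/2
b(P) = 4 + P (b(P) = 0 + (4 + P) = 4 + P)
C(l, U) = 4 + U/2
d = -28 (d = 7*(-4) = -28)
(d + C(6, -12))² = (-28 + (4 + (½)*(-12)))² = (-28 + (4 - 6))² = (-28 - 2)² = (-30)² = 900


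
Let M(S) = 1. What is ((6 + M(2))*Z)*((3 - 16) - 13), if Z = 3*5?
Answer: -2730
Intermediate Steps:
Z = 15
((6 + M(2))*Z)*((3 - 16) - 13) = ((6 + 1)*15)*((3 - 16) - 13) = (7*15)*(-13 - 13) = 105*(-26) = -2730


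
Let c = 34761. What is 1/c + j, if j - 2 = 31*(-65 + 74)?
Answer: 9767842/34761 ≈ 281.00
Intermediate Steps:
j = 281 (j = 2 + 31*(-65 + 74) = 2 + 31*9 = 2 + 279 = 281)
1/c + j = 1/34761 + 281 = 9767842/34761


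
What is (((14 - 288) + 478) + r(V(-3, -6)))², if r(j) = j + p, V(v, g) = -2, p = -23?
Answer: 32041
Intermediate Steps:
r(j) = -23 + j (r(j) = j - 23 = -23 + j)
(((14 - 288) + 478) + r(V(-3, -6)))² = (((14 - 288) + 478) + (-23 - 2))² = ((-274 + 478) - 25)² = (204 - 25)² = 179² = 32041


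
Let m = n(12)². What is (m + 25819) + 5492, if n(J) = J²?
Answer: 52047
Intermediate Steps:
m = 20736 (m = (12²)² = 144² = 20736)
(m + 25819) + 5492 = (20736 + 25819) + 5492 = 46555 + 5492 = 52047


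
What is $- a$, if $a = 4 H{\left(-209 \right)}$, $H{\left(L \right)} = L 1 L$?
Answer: $-174724$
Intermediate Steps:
$H{\left(L \right)} = L^{2}$ ($H{\left(L \right)} = L L = L^{2}$)
$a = 174724$ ($a = 4 \left(-209\right)^{2} = 4 \cdot 43681 = 174724$)
$- a = \left(-1\right) 174724 = -174724$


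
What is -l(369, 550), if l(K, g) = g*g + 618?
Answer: -303118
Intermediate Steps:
l(K, g) = 618 + g² (l(K, g) = g² + 618 = 618 + g²)
-l(369, 550) = -(618 + 550²) = -(618 + 302500) = -1*303118 = -303118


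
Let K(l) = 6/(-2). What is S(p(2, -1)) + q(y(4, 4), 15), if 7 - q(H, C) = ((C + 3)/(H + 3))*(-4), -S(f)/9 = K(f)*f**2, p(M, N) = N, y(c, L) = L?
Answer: 310/7 ≈ 44.286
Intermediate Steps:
K(l) = -3 (K(l) = 6*(-1/2) = -3)
S(f) = 27*f**2 (S(f) = -(-27)*f**2 = 27*f**2)
q(H, C) = 7 + 4*(3 + C)/(3 + H) (q(H, C) = 7 - (C + 3)/(H + 3)*(-4) = 7 - (3 + C)/(3 + H)*(-4) = 7 - (-4)*(3 + C)/(3 + H) = 7 + 4*(3 + C)/(3 + H))
S(p(2, -1)) + q(y(4, 4), 15) = 27*(-1)**2 + (33 + 4*15 + 7*4)/(3 + 4) = 27*1 + (33 + 60 + 28)/7 = 27 + (1/7)*121 = 27 + 121/7 = 310/7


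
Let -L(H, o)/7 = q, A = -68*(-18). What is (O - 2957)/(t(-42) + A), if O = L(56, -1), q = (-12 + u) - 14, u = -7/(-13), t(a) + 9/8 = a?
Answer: -288992/122811 ≈ -2.3531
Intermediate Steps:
t(a) = -9/8 + a
A = 1224
u = 7/13 (u = -7*(-1/13) = 7/13 ≈ 0.53846)
q = -331/13 (q = (-12 + 7/13) - 14 = -149/13 - 14 = -331/13 ≈ -25.462)
L(H, o) = 2317/13 (L(H, o) = -7*(-331/13) = 2317/13)
O = 2317/13 ≈ 178.23
(O - 2957)/(t(-42) + A) = (2317/13 - 2957)/((-9/8 - 42) + 1224) = -36124/(13*(-345/8 + 1224)) = -36124/(13*9447/8) = -36124/13*8/9447 = -288992/122811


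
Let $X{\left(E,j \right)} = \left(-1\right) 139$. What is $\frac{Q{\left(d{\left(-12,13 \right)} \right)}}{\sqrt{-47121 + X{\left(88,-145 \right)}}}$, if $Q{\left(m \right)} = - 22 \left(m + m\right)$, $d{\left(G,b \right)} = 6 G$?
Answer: $- \frac{1584 i \sqrt{11815}}{11815} \approx - 14.573 i$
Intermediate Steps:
$Q{\left(m \right)} = - 44 m$ ($Q{\left(m \right)} = - 22 \cdot 2 m = - 44 m$)
$X{\left(E,j \right)} = -139$
$\frac{Q{\left(d{\left(-12,13 \right)} \right)}}{\sqrt{-47121 + X{\left(88,-145 \right)}}} = \frac{\left(-44\right) 6 \left(-12\right)}{\sqrt{-47121 - 139}} = \frac{\left(-44\right) \left(-72\right)}{\sqrt{-47260}} = \frac{3168}{2 i \sqrt{11815}} = 3168 \left(- \frac{i \sqrt{11815}}{23630}\right) = - \frac{1584 i \sqrt{11815}}{11815}$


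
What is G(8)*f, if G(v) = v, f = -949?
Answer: -7592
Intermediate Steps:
G(8)*f = 8*(-949) = -7592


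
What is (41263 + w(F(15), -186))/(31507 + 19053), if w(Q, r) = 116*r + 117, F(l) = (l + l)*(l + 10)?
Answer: 4951/12640 ≈ 0.39169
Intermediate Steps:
F(l) = 2*l*(10 + l) (F(l) = (2*l)*(10 + l) = 2*l*(10 + l))
w(Q, r) = 117 + 116*r
(41263 + w(F(15), -186))/(31507 + 19053) = (41263 + (117 + 116*(-186)))/(31507 + 19053) = (41263 + (117 - 21576))/50560 = (41263 - 21459)*(1/50560) = 19804*(1/50560) = 4951/12640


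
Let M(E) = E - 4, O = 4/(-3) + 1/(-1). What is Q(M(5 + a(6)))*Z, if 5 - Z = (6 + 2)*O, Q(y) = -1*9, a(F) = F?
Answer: -213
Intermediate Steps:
O = -7/3 (O = 4*(-1/3) + 1*(-1) = -4/3 - 1 = -7/3 ≈ -2.3333)
M(E) = -4 + E
Q(y) = -9
Z = 71/3 (Z = 5 - (6 + 2)*(-7)/3 = 5 - 8*(-7)/3 = 5 - 1*(-56/3) = 5 + 56/3 = 71/3 ≈ 23.667)
Q(M(5 + a(6)))*Z = -9*71/3 = -213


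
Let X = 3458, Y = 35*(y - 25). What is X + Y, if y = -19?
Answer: 1918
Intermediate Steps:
Y = -1540 (Y = 35*(-19 - 25) = 35*(-44) = -1540)
X + Y = 3458 - 1540 = 1918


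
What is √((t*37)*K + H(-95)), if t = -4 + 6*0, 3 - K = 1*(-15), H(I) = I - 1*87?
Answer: I*√2846 ≈ 53.348*I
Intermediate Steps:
H(I) = -87 + I (H(I) = I - 87 = -87 + I)
K = 18 (K = 3 - (-15) = 3 - 1*(-15) = 3 + 15 = 18)
t = -4 (t = -4 + 0 = -4)
√((t*37)*K + H(-95)) = √(-4*37*18 + (-87 - 95)) = √(-148*18 - 182) = √(-2664 - 182) = √(-2846) = I*√2846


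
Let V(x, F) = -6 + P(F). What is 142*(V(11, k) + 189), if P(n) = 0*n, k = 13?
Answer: 25986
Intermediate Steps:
P(n) = 0
V(x, F) = -6 (V(x, F) = -6 + 0 = -6)
142*(V(11, k) + 189) = 142*(-6 + 189) = 142*183 = 25986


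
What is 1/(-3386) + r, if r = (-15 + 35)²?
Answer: 1354399/3386 ≈ 400.00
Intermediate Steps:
r = 400 (r = 20² = 400)
1/(-3386) + r = 1/(-3386) + 400 = -1/3386 + 400 = 1354399/3386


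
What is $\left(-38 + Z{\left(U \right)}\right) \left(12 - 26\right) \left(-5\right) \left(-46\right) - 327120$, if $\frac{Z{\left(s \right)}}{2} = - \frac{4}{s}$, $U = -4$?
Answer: $-211200$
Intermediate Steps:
$Z{\left(s \right)} = - \frac{8}{s}$ ($Z{\left(s \right)} = 2 \left(- \frac{4}{s}\right) = - \frac{8}{s}$)
$\left(-38 + Z{\left(U \right)}\right) \left(12 - 26\right) \left(-5\right) \left(-46\right) - 327120 = \left(-38 - \frac{8}{-4}\right) \left(12 - 26\right) \left(-5\right) \left(-46\right) - 327120 = \left(-38 - -2\right) \left(-14\right) \left(-5\right) \left(-46\right) - 327120 = \left(-38 + 2\right) \left(-14\right) \left(-5\right) \left(-46\right) - 327120 = \left(-36\right) \left(-14\right) \left(-5\right) \left(-46\right) - 327120 = 504 \left(-5\right) \left(-46\right) - 327120 = \left(-2520\right) \left(-46\right) - 327120 = 115920 - 327120 = -211200$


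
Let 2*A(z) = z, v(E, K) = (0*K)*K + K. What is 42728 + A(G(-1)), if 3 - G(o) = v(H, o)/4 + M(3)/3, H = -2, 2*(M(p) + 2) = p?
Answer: 1025513/24 ≈ 42730.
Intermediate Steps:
M(p) = -2 + p/2
v(E, K) = K (v(E, K) = 0*K + K = 0 + K = K)
G(o) = 19/6 - o/4 (G(o) = 3 - (o/4 + (-2 + (1/2)*3)/3) = 3 - (o*(1/4) + (-2 + 3/2)*(1/3)) = 3 - (o/4 - 1/2*1/3) = 3 - (o/4 - 1/6) = 3 - (-1/6 + o/4) = 3 + (1/6 - o/4) = 19/6 - o/4)
A(z) = z/2
42728 + A(G(-1)) = 42728 + (19/6 - 1/4*(-1))/2 = 42728 + (19/6 + 1/4)/2 = 42728 + (1/2)*(41/12) = 42728 + 41/24 = 1025513/24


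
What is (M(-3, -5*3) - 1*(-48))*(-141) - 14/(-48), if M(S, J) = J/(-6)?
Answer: -170885/24 ≈ -7120.2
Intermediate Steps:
M(S, J) = -J/6 (M(S, J) = J*(-1/6) = -J/6)
(M(-3, -5*3) - 1*(-48))*(-141) - 14/(-48) = (-(-5)*3/6 - 1*(-48))*(-141) - 14/(-48) = (-1/6*(-15) + 48)*(-141) - 14*(-1/48) = (5/2 + 48)*(-141) + 7/24 = (101/2)*(-141) + 7/24 = -14241/2 + 7/24 = -170885/24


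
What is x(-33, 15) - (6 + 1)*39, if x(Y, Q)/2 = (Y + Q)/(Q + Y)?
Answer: -271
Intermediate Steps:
x(Y, Q) = 2 (x(Y, Q) = 2*((Y + Q)/(Q + Y)) = 2*((Q + Y)/(Q + Y)) = 2*1 = 2)
x(-33, 15) - (6 + 1)*39 = 2 - (6 + 1)*39 = 2 - 7*39 = 2 - 1*273 = 2 - 273 = -271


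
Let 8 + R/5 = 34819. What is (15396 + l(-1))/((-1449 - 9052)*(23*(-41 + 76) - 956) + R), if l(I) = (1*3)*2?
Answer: 7701/879853 ≈ 0.0087526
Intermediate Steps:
R = 174055 (R = -40 + 5*34819 = -40 + 174095 = 174055)
l(I) = 6 (l(I) = 3*2 = 6)
(15396 + l(-1))/((-1449 - 9052)*(23*(-41 + 76) - 956) + R) = (15396 + 6)/((-1449 - 9052)*(23*(-41 + 76) - 956) + 174055) = 15402/(-10501*(23*35 - 956) + 174055) = 15402/(-10501*(805 - 956) + 174055) = 15402/(-10501*(-151) + 174055) = 15402/(1585651 + 174055) = 15402/1759706 = 15402*(1/1759706) = 7701/879853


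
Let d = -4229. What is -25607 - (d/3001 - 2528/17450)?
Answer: -670445954786/26183725 ≈ -25605.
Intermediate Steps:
-25607 - (d/3001 - 2528/17450) = -25607 - (-4229/3001 - 2528/17450) = -25607 - (-4229*1/3001 - 2528*1/17450) = -25607 - (-4229/3001 - 1264/8725) = -25607 - 1*(-40691289/26183725) = -25607 + 40691289/26183725 = -670445954786/26183725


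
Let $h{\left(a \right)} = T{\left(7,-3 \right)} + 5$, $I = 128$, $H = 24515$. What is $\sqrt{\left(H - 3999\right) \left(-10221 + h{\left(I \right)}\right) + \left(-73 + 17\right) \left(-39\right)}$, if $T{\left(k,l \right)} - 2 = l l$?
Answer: $2 i \sqrt{52340899} \approx 14469.0 i$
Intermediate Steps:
$T{\left(k,l \right)} = 2 + l^{2}$ ($T{\left(k,l \right)} = 2 + l l = 2 + l^{2}$)
$h{\left(a \right)} = 16$ ($h{\left(a \right)} = \left(2 + \left(-3\right)^{2}\right) + 5 = \left(2 + 9\right) + 5 = 11 + 5 = 16$)
$\sqrt{\left(H - 3999\right) \left(-10221 + h{\left(I \right)}\right) + \left(-73 + 17\right) \left(-39\right)} = \sqrt{\left(24515 - 3999\right) \left(-10221 + 16\right) + \left(-73 + 17\right) \left(-39\right)} = \sqrt{20516 \left(-10205\right) - -2184} = \sqrt{-209365780 + 2184} = \sqrt{-209363596} = 2 i \sqrt{52340899}$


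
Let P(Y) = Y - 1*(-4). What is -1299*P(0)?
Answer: -5196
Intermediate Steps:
P(Y) = 4 + Y (P(Y) = Y + 4 = 4 + Y)
-1299*P(0) = -1299*(4 + 0) = -1299*4 = -5196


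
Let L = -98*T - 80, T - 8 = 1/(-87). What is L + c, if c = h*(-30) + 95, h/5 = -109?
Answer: 1355645/87 ≈ 15582.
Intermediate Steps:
T = 695/87 (T = 8 + 1/(-87) = 8 - 1/87 = 695/87 ≈ 7.9885)
h = -545 (h = 5*(-109) = -545)
L = -75070/87 (L = -98*695/87 - 80 = -68110/87 - 80 = -75070/87 ≈ -862.87)
c = 16445 (c = -545*(-30) + 95 = 16350 + 95 = 16445)
L + c = -75070/87 + 16445 = 1355645/87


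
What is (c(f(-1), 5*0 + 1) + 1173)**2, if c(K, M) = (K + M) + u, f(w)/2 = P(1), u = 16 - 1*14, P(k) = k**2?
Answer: 1387684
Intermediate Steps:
u = 2 (u = 16 - 14 = 2)
f(w) = 2 (f(w) = 2*1**2 = 2*1 = 2)
c(K, M) = 2 + K + M (c(K, M) = (K + M) + 2 = 2 + K + M)
(c(f(-1), 5*0 + 1) + 1173)**2 = ((2 + 2 + (5*0 + 1)) + 1173)**2 = ((2 + 2 + (0 + 1)) + 1173)**2 = ((2 + 2 + 1) + 1173)**2 = (5 + 1173)**2 = 1178**2 = 1387684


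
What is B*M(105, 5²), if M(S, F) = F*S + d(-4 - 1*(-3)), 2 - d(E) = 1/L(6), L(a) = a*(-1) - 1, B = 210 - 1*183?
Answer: 496530/7 ≈ 70933.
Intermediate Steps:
B = 27 (B = 210 - 183 = 27)
L(a) = -1 - a (L(a) = -a - 1 = -1 - a)
d(E) = 15/7 (d(E) = 2 - 1/(-1 - 1*6) = 2 - 1/(-1 - 6) = 2 - 1/(-7) = 2 - 1*(-⅐) = 2 + ⅐ = 15/7)
M(S, F) = 15/7 + F*S (M(S, F) = F*S + 15/7 = 15/7 + F*S)
B*M(105, 5²) = 27*(15/7 + 5²*105) = 27*(15/7 + 25*105) = 27*(15/7 + 2625) = 27*(18390/7) = 496530/7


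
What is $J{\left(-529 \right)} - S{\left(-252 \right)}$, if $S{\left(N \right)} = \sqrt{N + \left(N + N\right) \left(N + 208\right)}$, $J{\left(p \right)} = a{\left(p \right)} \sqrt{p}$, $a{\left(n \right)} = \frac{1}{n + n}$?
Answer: $- 6 \sqrt{609} - \frac{i}{46} \approx -148.07 - 0.021739 i$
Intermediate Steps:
$a{\left(n \right)} = \frac{1}{2 n}$
$J{\left(p \right)} = \frac{1}{2 \sqrt{p}}$ ($J{\left(p \right)} = \frac{1}{2 p} \sqrt{p} = \frac{1}{2 \sqrt{p}}$)
$S{\left(N \right)} = \sqrt{N + 2 N \left(208 + N\right)}$
$J{\left(-529 \right)} - S{\left(-252 \right)} = \frac{1}{2 \cdot 23 i} - \sqrt{- 252 \left(417 + 2 \left(-252\right)\right)} = \frac{\left(- \frac{1}{23}\right) i}{2} - \sqrt{- 252 \left(417 - 504\right)} = - \frac{i}{46} - \sqrt{\left(-252\right) \left(-87\right)} = - \frac{i}{46} - \sqrt{21924} = - \frac{i}{46} - 6 \sqrt{609} = - 6 \sqrt{609} - \frac{i}{46}$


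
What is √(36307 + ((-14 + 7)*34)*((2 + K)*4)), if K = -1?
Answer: √35355 ≈ 188.03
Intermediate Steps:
√(36307 + ((-14 + 7)*34)*((2 + K)*4)) = √(36307 + ((-14 + 7)*34)*((2 - 1)*4)) = √(36307 + (-7*34)*(1*4)) = √(36307 - 238*4) = √(36307 - 952) = √35355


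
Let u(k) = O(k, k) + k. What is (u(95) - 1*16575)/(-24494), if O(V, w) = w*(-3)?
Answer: 16765/24494 ≈ 0.68445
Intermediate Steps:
O(V, w) = -3*w
u(k) = -2*k (u(k) = -3*k + k = -2*k)
(u(95) - 1*16575)/(-24494) = (-2*95 - 1*16575)/(-24494) = (-190 - 16575)*(-1/24494) = -16765*(-1/24494) = 16765/24494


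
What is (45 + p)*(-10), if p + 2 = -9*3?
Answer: -160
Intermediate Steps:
p = -29 (p = -2 - 9*3 = -2 - 27 = -29)
(45 + p)*(-10) = (45 - 29)*(-10) = 16*(-10) = -160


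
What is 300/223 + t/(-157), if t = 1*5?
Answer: 45985/35011 ≈ 1.3134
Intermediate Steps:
t = 5
300/223 + t/(-157) = 300/223 + 5/(-157) = 300*(1/223) + 5*(-1/157) = 300/223 - 5/157 = 45985/35011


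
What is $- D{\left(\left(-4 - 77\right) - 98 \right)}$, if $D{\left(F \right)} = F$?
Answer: $179$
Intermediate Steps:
$- D{\left(\left(-4 - 77\right) - 98 \right)} = - (\left(-4 - 77\right) - 98) = - (-81 - 98) = \left(-1\right) \left(-179\right) = 179$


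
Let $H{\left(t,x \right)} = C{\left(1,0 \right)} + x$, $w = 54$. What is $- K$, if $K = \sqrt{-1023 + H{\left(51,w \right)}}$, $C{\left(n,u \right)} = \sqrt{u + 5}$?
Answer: $- i \sqrt{969 - \sqrt{5}} \approx - 31.093 i$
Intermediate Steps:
$C{\left(n,u \right)} = \sqrt{5 + u}$
$H{\left(t,x \right)} = x + \sqrt{5}$ ($H{\left(t,x \right)} = \sqrt{5 + 0} + x = \sqrt{5} + x = x + \sqrt{5}$)
$K = \sqrt{-969 + \sqrt{5}}$ ($K = \sqrt{-1023 + \left(54 + \sqrt{5}\right)} = \sqrt{-969 + \sqrt{5}} \approx 31.093 i$)
$- K = - \sqrt{-969 + \sqrt{5}}$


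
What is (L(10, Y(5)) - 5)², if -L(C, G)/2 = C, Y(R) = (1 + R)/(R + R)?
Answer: 625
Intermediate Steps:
Y(R) = (1 + R)/(2*R) (Y(R) = (1 + R)/((2*R)) = (1 + R)*(1/(2*R)) = (1 + R)/(2*R))
L(C, G) = -2*C
(L(10, Y(5)) - 5)² = (-2*10 - 5)² = (-20 - 5)² = (-25)² = 625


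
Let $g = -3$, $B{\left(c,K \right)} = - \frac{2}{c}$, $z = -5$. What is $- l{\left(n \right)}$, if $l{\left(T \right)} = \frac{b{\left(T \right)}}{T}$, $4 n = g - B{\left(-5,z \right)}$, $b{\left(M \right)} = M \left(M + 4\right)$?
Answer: $- \frac{63}{20} \approx -3.15$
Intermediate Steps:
$b{\left(M \right)} = M \left(4 + M\right)$
$n = - \frac{17}{20}$ ($n = \frac{-3 - - \frac{2}{-5}}{4} = \frac{-3 - \left(-2\right) \left(- \frac{1}{5}\right)}{4} = \frac{-3 - \frac{2}{5}}{4} = \frac{1}{4} \left(- \frac{17}{5}\right) = - \frac{17}{20} \approx -0.85$)
$l{\left(T \right)} = 4 + T$ ($l{\left(T \right)} = \frac{T \left(4 + T\right)}{T} = 4 + T$)
$- l{\left(n \right)} = - (4 - \frac{17}{20}) = \left(-1\right) \frac{63}{20} = - \frac{63}{20}$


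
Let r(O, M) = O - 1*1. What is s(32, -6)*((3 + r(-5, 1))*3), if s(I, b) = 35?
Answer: -315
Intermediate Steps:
r(O, M) = -1 + O (r(O, M) = O - 1 = -1 + O)
s(32, -6)*((3 + r(-5, 1))*3) = 35*((3 + (-1 - 5))*3) = 35*((3 - 6)*3) = 35*(-3*3) = 35*(-9) = -315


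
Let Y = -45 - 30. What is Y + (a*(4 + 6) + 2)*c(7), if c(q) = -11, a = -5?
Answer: 453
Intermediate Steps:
Y = -75
Y + (a*(4 + 6) + 2)*c(7) = -75 + (-5*(4 + 6) + 2)*(-11) = -75 + (-5*10 + 2)*(-11) = -75 + (-50 + 2)*(-11) = -75 - 48*(-11) = -75 + 528 = 453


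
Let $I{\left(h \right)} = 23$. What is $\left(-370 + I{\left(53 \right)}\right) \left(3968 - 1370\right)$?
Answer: $-901506$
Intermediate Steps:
$\left(-370 + I{\left(53 \right)}\right) \left(3968 - 1370\right) = \left(-370 + 23\right) \left(3968 - 1370\right) = - 347 \left(3968 - 1370\right) = \left(-347\right) 2598 = -901506$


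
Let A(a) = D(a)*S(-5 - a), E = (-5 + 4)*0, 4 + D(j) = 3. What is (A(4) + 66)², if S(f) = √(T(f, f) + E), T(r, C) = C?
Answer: 4347 - 396*I ≈ 4347.0 - 396.0*I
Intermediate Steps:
D(j) = -1 (D(j) = -4 + 3 = -1)
E = 0 (E = -1*0 = 0)
S(f) = √f (S(f) = √(f + 0) = √f)
A(a) = -√(-5 - a)
(A(4) + 66)² = (-√(-5 - 1*4) + 66)² = (-√(-5 - 4) + 66)² = (-√(-9) + 66)² = (-3*I + 66)² = (66 - 3*I)²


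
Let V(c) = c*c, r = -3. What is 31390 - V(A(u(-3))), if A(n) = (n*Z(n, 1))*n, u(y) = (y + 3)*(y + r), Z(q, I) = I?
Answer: 31390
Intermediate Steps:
u(y) = (-3 + y)*(3 + y) (u(y) = (y + 3)*(y - 3) = (3 + y)*(-3 + y) = (-3 + y)*(3 + y))
A(n) = n**2 (A(n) = (n*1)*n = n*n = n**2)
V(c) = c**2
31390 - V(A(u(-3))) = 31390 - ((-9 + (-3)**2)**2)**2 = 31390 - ((-9 + 9)**2)**2 = 31390 - (0**2)**2 = 31390 - 1*0**2 = 31390 - 1*0 = 31390 + 0 = 31390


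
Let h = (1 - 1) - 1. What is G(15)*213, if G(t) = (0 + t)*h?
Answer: -3195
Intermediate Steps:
h = -1 (h = 0 - 1 = -1)
G(t) = -t (G(t) = (0 + t)*(-1) = t*(-1) = -t)
G(15)*213 = -1*15*213 = -15*213 = -3195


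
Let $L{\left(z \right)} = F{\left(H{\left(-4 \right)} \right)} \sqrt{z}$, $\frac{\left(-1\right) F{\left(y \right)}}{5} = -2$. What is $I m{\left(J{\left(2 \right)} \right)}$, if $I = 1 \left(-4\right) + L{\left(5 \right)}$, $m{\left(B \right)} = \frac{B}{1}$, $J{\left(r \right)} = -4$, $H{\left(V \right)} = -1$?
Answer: $16 - 40 \sqrt{5} \approx -73.443$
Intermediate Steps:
$F{\left(y \right)} = 10$ ($F{\left(y \right)} = \left(-5\right) \left(-2\right) = 10$)
$L{\left(z \right)} = 10 \sqrt{z}$
$m{\left(B \right)} = B$ ($m{\left(B \right)} = B 1 = B$)
$I = -4 + 10 \sqrt{5}$ ($I = 1 \left(-4\right) + 10 \sqrt{5} = -4 + 10 \sqrt{5} \approx 18.361$)
$I m{\left(J{\left(2 \right)} \right)} = \left(-4 + 10 \sqrt{5}\right) \left(-4\right) = 16 - 40 \sqrt{5}$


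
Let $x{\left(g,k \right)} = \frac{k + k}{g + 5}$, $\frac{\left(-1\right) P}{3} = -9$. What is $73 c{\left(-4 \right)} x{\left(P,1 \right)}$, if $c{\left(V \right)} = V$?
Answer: $- \frac{73}{4} \approx -18.25$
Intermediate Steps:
$P = 27$ ($P = \left(-3\right) \left(-9\right) = 27$)
$x{\left(g,k \right)} = \frac{2 k}{5 + g}$
$73 c{\left(-4 \right)} x{\left(P,1 \right)} = 73 \left(-4\right) 2 \cdot 1 \frac{1}{5 + 27} = - 292 \cdot 2 \cdot 1 \cdot \frac{1}{32} = \left(-292\right) \frac{1}{16} = - \frac{73}{4}$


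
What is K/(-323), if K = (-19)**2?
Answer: -19/17 ≈ -1.1176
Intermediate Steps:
K = 361
K/(-323) = 361/(-323) = 361*(-1/323) = -19/17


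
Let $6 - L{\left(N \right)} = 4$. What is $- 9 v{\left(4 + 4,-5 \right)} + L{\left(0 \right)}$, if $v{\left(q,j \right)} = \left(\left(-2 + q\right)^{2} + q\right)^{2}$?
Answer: $-17422$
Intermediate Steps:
$L{\left(N \right)} = 2$ ($L{\left(N \right)} = 6 - 4 = 2$)
$v{\left(q,j \right)} = \left(q + \left(-2 + q\right)^{2}\right)^{2}$
$- 9 v{\left(4 + 4,-5 \right)} + L{\left(0 \right)} = - 9 \left(\left(4 + 4\right) + \left(-2 + \left(4 + 4\right)\right)^{2}\right)^{2} + 2 = - 9 \left(8 + \left(-2 + 8\right)^{2}\right)^{2} + 2 = - 9 \left(8 + 6^{2}\right)^{2} + 2 = - 9 \left(8 + 36\right)^{2} + 2 = - 9 \cdot 44^{2} + 2 = \left(-9\right) 1936 + 2 = -17424 + 2 = -17422$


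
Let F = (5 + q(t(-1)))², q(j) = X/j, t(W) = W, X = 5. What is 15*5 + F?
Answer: 75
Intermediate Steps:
q(j) = 5/j
F = 0 (F = (5 + 5/(-1))² = (5 + 5*(-1))² = (5 - 5)² = 0² = 0)
15*5 + F = 15*5 + 0 = 75 + 0 = 75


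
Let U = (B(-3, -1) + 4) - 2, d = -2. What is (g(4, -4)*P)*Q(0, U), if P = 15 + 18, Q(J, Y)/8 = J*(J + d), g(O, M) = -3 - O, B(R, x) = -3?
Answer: 0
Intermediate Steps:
U = -1 (U = (-3 + 4) - 2 = 1 - 2 = -1)
Q(J, Y) = 8*J*(-2 + J) (Q(J, Y) = 8*(J*(J - 2)) = 8*(J*(-2 + J)) = 8*J*(-2 + J))
P = 33
(g(4, -4)*P)*Q(0, U) = ((-3 - 1*4)*33)*(8*0*(-2 + 0)) = ((-3 - 4)*33)*(8*0*(-2)) = -7*33*0 = -231*0 = 0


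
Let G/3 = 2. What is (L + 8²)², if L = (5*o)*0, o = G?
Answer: 4096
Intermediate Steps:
G = 6 (G = 3*2 = 6)
o = 6
L = 0 (L = (5*6)*0 = 30*0 = 0)
(L + 8²)² = (0 + 8²)² = (0 + 64)² = 64² = 4096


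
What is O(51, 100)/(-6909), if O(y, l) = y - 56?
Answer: 5/6909 ≈ 0.00072369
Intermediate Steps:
O(y, l) = -56 + y
O(51, 100)/(-6909) = (-56 + 51)/(-6909) = -5*(-1/6909) = 5/6909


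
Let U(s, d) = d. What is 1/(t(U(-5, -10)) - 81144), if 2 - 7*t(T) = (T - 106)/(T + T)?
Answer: -35/2840059 ≈ -1.2324e-5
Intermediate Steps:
t(T) = 2/7 - (-106 + T)/(14*T) (t(T) = 2/7 - (T - 106)/(7*(T + T)) = 2/7 - (-106 + T)/(7*(2*T)) = 2/7 - (-106 + T)*1/(2*T)/7 = 2/7 - (-106 + T)/(14*T))
1/(t(U(-5, -10)) - 81144) = 1/((1/14)*(106 + 3*(-10))/(-10) - 81144) = 1/((1/14)*(-1/10)*(106 - 30) - 81144) = 1/((1/14)*(-1/10)*76 - 81144) = 1/(-19/35 - 81144) = 1/(-2840059/35) = -35/2840059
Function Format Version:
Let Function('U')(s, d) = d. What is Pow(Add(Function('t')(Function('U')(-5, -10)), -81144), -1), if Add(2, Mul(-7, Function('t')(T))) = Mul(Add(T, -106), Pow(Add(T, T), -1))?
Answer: Rational(-35, 2840059) ≈ -1.2324e-5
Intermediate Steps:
Function('t')(T) = Add(Rational(2, 7), Mul(Rational(-1, 14), Pow(T, -1), Add(-106, T))) (Function('t')(T) = Add(Rational(2, 7), Mul(Rational(-1, 7), Mul(Add(T, -106), Pow(Add(T, T), -1)))) = Add(Rational(2, 7), Mul(Rational(-1, 7), Mul(Add(-106, T), Pow(Mul(2, T), -1)))) = Add(Rational(2, 7), Mul(Rational(-1, 7), Mul(Add(-106, T), Mul(Rational(1, 2), Pow(T, -1))))) = Add(Rational(2, 7), Mul(Rational(-1, 7), Mul(Rational(1, 2), Pow(T, -1), Add(-106, T)))) = Add(Rational(2, 7), Mul(Rational(-1, 14), Pow(T, -1), Add(-106, T))))
Pow(Add(Function('t')(Function('U')(-5, -10)), -81144), -1) = Pow(Add(Mul(Rational(1, 14), Pow(-10, -1), Add(106, Mul(3, -10))), -81144), -1) = Pow(Add(Mul(Rational(1, 14), Rational(-1, 10), Add(106, -30)), -81144), -1) = Pow(Add(Mul(Rational(1, 14), Rational(-1, 10), 76), -81144), -1) = Pow(Add(Rational(-19, 35), -81144), -1) = Pow(Rational(-2840059, 35), -1) = Rational(-35, 2840059)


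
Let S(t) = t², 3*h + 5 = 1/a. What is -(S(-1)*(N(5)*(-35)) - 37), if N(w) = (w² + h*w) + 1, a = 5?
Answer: 667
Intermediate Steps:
h = -8/5 (h = -5/3 + (⅓)/5 = -5/3 + (⅓)*(⅕) = -5/3 + 1/15 = -8/5 ≈ -1.6000)
N(w) = 1 + w² - 8*w/5 (N(w) = (w² - 8*w/5) + 1 = 1 + w² - 8*w/5)
-(S(-1)*(N(5)*(-35)) - 37) = -((-1)²*((1 + 5² - 8/5*5)*(-35)) - 37) = -(1*((1 + 25 - 8)*(-35)) - 37) = -(1*(18*(-35)) - 37) = -(1*(-630) - 37) = -(-630 - 37) = -1*(-667) = 667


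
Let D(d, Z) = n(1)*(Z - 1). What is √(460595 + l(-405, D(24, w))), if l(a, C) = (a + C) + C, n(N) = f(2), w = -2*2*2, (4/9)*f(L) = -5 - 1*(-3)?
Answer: √460271 ≈ 678.43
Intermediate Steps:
f(L) = -9/2 (f(L) = 9*(-5 - 1*(-3))/4 = 9*(-5 + 3)/4 = (9/4)*(-2) = -9/2)
w = -8 (w = -4*2 = -8)
n(N) = -9/2
D(d, Z) = 9/2 - 9*Z/2 (D(d, Z) = -9*(Z - 1)/2 = -9*(-1 + Z)/2 = 9/2 - 9*Z/2)
l(a, C) = a + 2*C (l(a, C) = (C + a) + C = a + 2*C)
√(460595 + l(-405, D(24, w))) = √(460595 + (-405 + 2*(9/2 - 9/2*(-8)))) = √(460595 + (-405 + 2*(9/2 + 36))) = √(460595 + (-405 + 2*(81/2))) = √(460595 + (-405 + 81)) = √(460595 - 324) = √460271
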